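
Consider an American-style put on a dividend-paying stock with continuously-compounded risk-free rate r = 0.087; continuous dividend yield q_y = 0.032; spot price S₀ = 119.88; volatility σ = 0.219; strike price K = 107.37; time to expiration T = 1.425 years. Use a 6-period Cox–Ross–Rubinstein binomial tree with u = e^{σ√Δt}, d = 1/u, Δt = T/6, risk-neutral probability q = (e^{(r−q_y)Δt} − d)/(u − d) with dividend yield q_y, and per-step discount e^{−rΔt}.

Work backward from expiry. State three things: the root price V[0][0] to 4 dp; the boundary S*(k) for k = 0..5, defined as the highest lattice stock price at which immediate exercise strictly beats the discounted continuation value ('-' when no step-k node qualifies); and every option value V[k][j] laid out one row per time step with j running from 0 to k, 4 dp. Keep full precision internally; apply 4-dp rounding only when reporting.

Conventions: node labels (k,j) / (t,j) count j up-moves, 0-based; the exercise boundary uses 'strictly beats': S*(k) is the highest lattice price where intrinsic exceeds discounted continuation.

price = 4.4232
boundary = - - - 87.0349 78.2244 87.0349
tree:
4.4232
7.6054 1.8281
12.6783 3.4900 0.4540
20.3351 6.5134 0.9964 0.0000
29.1456 11.7802 2.1868 0.0000 0.0000
37.0642 20.3351 4.7992 0.0000 0.0000 0.0000
44.1812 29.1456 10.5323 0.0000 0.0000 0.0000 0.0000

Δt=0.23750, u=1.11263, d=0.89877, q=0.53482, disc=e^(-rΔt)=0.97955
k=6 terminal: V=max(K-S,0) → 44.1812 29.1456 10.5323 0.0000 0.0000 0.0000 0.0000
k=5: j=0 S=70.3058 intr=37.0642 cont=35.4007 V=37.0642[EX]; j=1 S=87.0349 intr=20.3351 cont=18.7983 V=20.3351[EX]; j=2 S=107.7446 intr=0.0000 cont=4.7992 V=4.7992[hold]; j=3 S=133.3822 intr=0.0000 cont=0.0000 V=0.0000[hold]; j=4 S=165.1202 intr=0.0000 cont=0.0000 V=0.0000[hold]; j=5 S=204.4101 intr=0.0000 cont=0.0000 V=0.0000[hold]  S*(5)=87.0349
k=4: j=0 S=78.2244 intr=29.1456 cont=27.5421 V=29.1456[EX]; j=1 S=96.8377 intr=10.5323 cont=11.7802 V=11.7802[hold]; j=2 S=119.8800 intr=0.0000 cont=2.1868 V=2.1868[hold]; j=3 S=148.4052 intr=0.0000 cont=0.0000 V=0.0000[hold]; j=4 S=183.7178 intr=0.0000 cont=0.0000 V=0.0000[hold]  S*(4)=78.2244
k=3: j=0 S=87.0349 intr=20.3351 cont=19.4521 V=20.3351[EX]; j=1 S=107.7446 intr=0.0000 cont=6.5134 V=6.5134[hold]; j=2 S=133.3822 intr=0.0000 cont=0.9964 V=0.9964[hold]; j=3 S=165.1202 intr=0.0000 cont=0.0000 V=0.0000[hold]  S*(3)=87.0349
k=2: j=0 S=96.8377 intr=10.5323 cont=12.6783 V=12.6783[hold]; j=1 S=119.8800 intr=0.0000 cont=3.4900 V=3.4900[hold]; j=2 S=148.4052 intr=0.0000 cont=0.4540 V=0.4540[hold]  S*(2)=-
k=1: j=0 S=107.7446 intr=0.0000 cont=7.6054 V=7.6054[hold]; j=1 S=133.3822 intr=0.0000 cont=1.8281 V=1.8281[hold]  S*(1)=-
k=0: j=0 S=119.8800 intr=0.0000 cont=4.4232 V=4.4232[hold]  S*(0)=-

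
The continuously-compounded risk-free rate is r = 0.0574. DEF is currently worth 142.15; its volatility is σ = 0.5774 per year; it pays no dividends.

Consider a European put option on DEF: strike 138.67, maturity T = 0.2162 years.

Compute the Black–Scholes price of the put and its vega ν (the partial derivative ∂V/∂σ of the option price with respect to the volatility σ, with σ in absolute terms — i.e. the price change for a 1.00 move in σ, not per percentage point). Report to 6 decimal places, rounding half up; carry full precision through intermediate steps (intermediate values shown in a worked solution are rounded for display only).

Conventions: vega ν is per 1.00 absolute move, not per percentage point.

price = 12.449221
ν = 25.405448

σ√T = 0.5774·√0.2162 = 0.268475
d₁ = (ln(S/K) + (r+σ²/2)T) / (σ√T) = (ln(142.15/138.67) + (0.0574+0.5774²/2)·0.2162) / 0.268475 = (0.024786 + 0.048449) / 0.268475 = 0.272782
d₂ = d₁ − σ√T = 0.272782 − 0.268475 = 0.004306
e^{−rT} = 0.987667
N(−d₁) = 0.392510,  N(−d₂) = 0.498282
Put price V = K·e^{−rT}·N(−d₂) − S·N(−d₁) = 68.244580 − 55.795359 = 12.449221
φ(d₁) = (1/√(2π))·e^{−d₁²/2} = 0.384372
ν = S·φ(d₁)·√T = 25.405448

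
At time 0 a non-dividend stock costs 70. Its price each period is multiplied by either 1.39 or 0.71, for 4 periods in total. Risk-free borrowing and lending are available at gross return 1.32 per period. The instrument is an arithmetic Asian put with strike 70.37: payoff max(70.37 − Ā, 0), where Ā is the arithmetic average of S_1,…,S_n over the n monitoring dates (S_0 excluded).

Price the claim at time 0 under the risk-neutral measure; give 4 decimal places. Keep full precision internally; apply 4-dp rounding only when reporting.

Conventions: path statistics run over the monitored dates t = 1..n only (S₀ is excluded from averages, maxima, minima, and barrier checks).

price = 0.1180

No-arbitrage gives p* = (R−d)/(u−d) = 0.8971: enumerate every path, weight its payoff by its p*-probability, and discount by R^4.
Enumerate all 2^4 = 16 price paths (U = up ×1.39, D = down ×0.71); each path with k up-moves has probability p*^k·(1−p*)^(4−k).
DDDD: Ā=31.9572, payoff=38.4128, prob=0.000112
UDDD: Ā=62.5642, payoff=7.8058, prob=0.000979
DUDD: Ā=50.6642, payoff=19.7058, prob=0.000979
UUDD: Ā=99.1876, payoff=0.0000, prob=0.008527
DDUD: Ā=42.2152, payoff=28.1548, prob=0.000979
UDUD: Ā=82.6466, payoff=0.0000, prob=0.008527
DUUD: Ā=70.7466, payoff=0.0000, prob=0.008527
UUUD: Ā=138.5039, payoff=0.0000, prob=0.074311
DDDU: Ā=36.2164, payoff=34.1536, prob=0.000979
UDDU: Ā=70.9025, payoff=0.0000, prob=0.008527
DUDU: Ā=59.0025, payoff=11.3675, prob=0.008527
UUDU: Ā=115.5119, payoff=0.0000, prob=0.074311
DDUU: Ā=50.5535, payoff=19.8165, prob=0.008527
UDUU: Ā=98.9709, payoff=0.0000, prob=0.074311
DUUU: Ā=87.0709, payoff=0.0000, prob=0.074311
UUUU: Ā=170.4628, payoff=0.0000, prob=0.647565
Price = Σ prob·payoff / R^4 = 0.358129 / 3.035958 = 0.1180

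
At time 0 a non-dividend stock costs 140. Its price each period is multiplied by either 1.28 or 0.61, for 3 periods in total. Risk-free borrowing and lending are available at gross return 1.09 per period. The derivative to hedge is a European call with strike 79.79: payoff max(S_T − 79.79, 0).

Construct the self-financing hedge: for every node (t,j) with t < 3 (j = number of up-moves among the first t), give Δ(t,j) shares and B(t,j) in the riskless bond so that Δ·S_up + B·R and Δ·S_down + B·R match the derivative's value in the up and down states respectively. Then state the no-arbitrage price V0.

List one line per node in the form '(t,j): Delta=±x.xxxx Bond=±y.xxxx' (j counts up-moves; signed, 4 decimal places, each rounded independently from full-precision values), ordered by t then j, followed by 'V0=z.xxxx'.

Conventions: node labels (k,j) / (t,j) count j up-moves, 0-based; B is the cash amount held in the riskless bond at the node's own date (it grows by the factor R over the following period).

(0,0): Delta=0.9270 Bond=-48.7995
(1,0): Delta=0.6907 Bond=-33.0107
(1,1): Delta=0.9716 Bond=-61.1797
(2,0): Delta=0.0000 Bond=0.0000
(2,1): Delta=0.8210 Bond=-50.2244
(2,2): Delta=1.0000 Bond=-73.2018
V0=80.9827

Since d<R<u, set p* = (R−d)/(u−d) = 0.7164; price each node as the discounted p*-expectation of its children.
Expiry values: V(3,0)=0.0000, V(3,1)=0.0000, V(3,2)=60.1294, V(3,3)=213.8113
(2,0): S=52.0940. Δ = (V_up−V_dn)/(S_up−S_dn) = (0.0000−0.0000)/(66.6803−31.7773) = 0.0000. V = [p*·0.0000 + (1−p*)·0.0000]/1.09 = 0.0000. B = V − Δ·S = 0.0000.
(2,1): S=109.3120. Δ = (V_up−V_dn)/(S_up−S_dn) = (60.1294−0.0000)/(139.9194−66.6803) = 0.8210. V = [p*·60.1294 + (1−p*)·0.0000]/1.09 = 39.5209. B = V − Δ·S = -50.2244.
(2,2): S=229.3760. Δ = (V_up−V_dn)/(S_up−S_dn) = (213.8113−60.1294)/(293.6013−139.9194) = 1.0000. V = [p*·213.8113 + (1−p*)·60.1294]/1.09 = 156.1742. B = V − Δ·S = -73.2018.
(1,0): S=85.4000. Δ = (V_up−V_dn)/(S_up−S_dn) = (39.5209−0.0000)/(109.3120−52.0940) = 0.6907. V = [p*·39.5209 + (1−p*)·0.0000]/1.09 = 25.9757. B = V − Δ·S = -33.0107.
(1,1): S=179.2000. Δ = (V_up−V_dn)/(S_up−S_dn) = (156.1742−39.5209)/(229.3760−109.3120) = 0.9716. V = [p*·156.1742 + (1−p*)·39.5209]/1.09 = 112.9297. B = V − Δ·S = -61.1797.
(0,0): S=140.0000. Δ = (V_up−V_dn)/(S_up−S_dn) = (112.9297−25.9757)/(179.2000−85.4000) = 0.9270. V = [p*·112.9297 + (1−p*)·25.9757]/1.09 = 80.9827. B = V − Δ·S = -48.7995.
As a check, the time-0 holding Δ(0,0)·S0 + B(0,0) comes to 80.9827 — exactly V0.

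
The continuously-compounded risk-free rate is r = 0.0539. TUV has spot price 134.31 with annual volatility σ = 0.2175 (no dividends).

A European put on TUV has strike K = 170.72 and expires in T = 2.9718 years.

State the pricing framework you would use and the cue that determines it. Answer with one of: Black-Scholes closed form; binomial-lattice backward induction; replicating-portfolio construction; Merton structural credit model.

Key observation: the instrument is a plain European put (strike 170.72) on a lognormal asset; the exact continuous-time formula applies directly.

framework: Black-Scholes closed form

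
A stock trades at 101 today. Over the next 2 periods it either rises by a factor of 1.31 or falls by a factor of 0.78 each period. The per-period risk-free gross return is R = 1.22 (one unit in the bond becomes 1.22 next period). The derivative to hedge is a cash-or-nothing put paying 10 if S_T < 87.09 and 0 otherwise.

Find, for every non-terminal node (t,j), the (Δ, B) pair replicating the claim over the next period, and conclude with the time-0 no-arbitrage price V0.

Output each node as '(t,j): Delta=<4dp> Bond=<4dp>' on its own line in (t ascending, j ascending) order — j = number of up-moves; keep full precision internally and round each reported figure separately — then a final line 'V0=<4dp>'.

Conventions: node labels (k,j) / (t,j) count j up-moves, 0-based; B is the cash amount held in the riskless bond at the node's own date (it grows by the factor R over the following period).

(0,0): Delta=-0.0260 Bond=2.8200
(1,0): Delta=-0.2395 Bond=20.2598
(1,1): Delta=0.0000 Bond=0.0000
V0=0.1937

Arbitrage-free pricing uses the up-move probability p* = (R−d)/(u−d) = 0.8302, discounting each step at R = 1.22.
Expiry values: V(2,0)=10.0000, V(2,1)=0.0000, V(2,2)=0.0000
  t=1,j=0: stock 78.7800 → up 103.2018 (V=0.0000), down 61.4484 (V=10.0000). Price 1.3919; hedge Δ=-0.2395, bond B=20.2598.
  t=1,j=1: stock 132.3100 → up 173.3261 (V=0.0000), down 103.2018 (V=0.0000). Price 0.0000; hedge Δ=0.0000, bond B=0.0000.
  t=0,j=0: stock 101.0000 → up 132.3100 (V=0.0000), down 78.7800 (V=1.3919). Price 0.1937; hedge Δ=-0.0260, bond B=2.8200.
Verification: the root portfolio costs Δ(0,0)·S0 + B(0,0) = 0.1937, matching V0.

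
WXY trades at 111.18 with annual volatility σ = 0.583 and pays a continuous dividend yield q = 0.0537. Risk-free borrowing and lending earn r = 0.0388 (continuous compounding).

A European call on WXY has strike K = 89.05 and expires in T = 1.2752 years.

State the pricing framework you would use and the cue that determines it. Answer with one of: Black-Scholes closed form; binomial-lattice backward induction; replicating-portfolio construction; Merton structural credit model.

Key observation: the instrument is a plain European call (strike 89.05) on a lognormal asset; the exact continuous-time formula applies directly.

framework: Black-Scholes closed form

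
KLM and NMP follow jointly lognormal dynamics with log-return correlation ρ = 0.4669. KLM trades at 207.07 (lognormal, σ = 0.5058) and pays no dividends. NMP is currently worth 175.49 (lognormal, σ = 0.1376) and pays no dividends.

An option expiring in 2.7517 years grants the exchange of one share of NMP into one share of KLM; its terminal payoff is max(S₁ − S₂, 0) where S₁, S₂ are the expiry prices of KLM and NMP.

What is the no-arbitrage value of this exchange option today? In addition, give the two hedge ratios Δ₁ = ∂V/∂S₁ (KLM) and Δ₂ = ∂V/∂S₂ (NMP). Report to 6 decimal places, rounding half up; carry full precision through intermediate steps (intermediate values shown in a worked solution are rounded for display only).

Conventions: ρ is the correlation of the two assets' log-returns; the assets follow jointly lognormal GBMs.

exchange price = 73.673342
Δ1 = 0.724973
Δ2 = -0.435619

σ_eff = √(σ₁² + σ₂² − 2ρσ₁σ₂) = √(0.5058² + 0.1376² − 2·0.4669·0.5058·0.1376) = 0.458014
d₁ = (ln(S₁/S₂) + (q₂ − q₁ + σ_eff²/2)T) / (σ_eff√T) = (ln(207.07/175.49) + (0.0 − 0.0 + 0.104888)·2.7517) / 0.759765 = 0.597680
d₂ = d₁ − σ_eff√T = 0.597680 − 0.759765 = -0.162085
N(d₁) = 0.724973,  N(d₂) = 0.435619
V = S₁·e^{−q₁T}·N(d₁) − S₂·e^{−q₂T}·N(d₂) = 150.120204 − 76.446862 = 73.673342
Key observation: pricing in NMP-units makes this a unit-strike call on the ratio S₁/S₂ — the risk-free rate cancels and cannot affect the value.
Δ₁ = e^{−q₁T}·N(d₁) = 0.724973;  Δ₂ = −e^{−q₂T}·N(d₂) = -0.435619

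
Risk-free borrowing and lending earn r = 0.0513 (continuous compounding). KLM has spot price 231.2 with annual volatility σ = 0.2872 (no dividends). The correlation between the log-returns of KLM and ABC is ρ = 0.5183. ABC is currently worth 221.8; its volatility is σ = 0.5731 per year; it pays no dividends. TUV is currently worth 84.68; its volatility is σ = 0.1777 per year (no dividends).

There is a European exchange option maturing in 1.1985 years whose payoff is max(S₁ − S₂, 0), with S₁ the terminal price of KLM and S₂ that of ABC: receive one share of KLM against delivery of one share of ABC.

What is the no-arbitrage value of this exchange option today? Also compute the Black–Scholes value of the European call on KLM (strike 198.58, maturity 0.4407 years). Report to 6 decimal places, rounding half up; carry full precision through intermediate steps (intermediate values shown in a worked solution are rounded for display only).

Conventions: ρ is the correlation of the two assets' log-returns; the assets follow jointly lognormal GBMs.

exchange price = 52.757469
price(KLM call K=198.58) = 40.985114

σ_eff = √(σ₁² + σ₂² − 2ρσ₁σ₂) = √(0.2872² + 0.5731² − 2·0.5183·0.2872·0.5731) = 0.490213
d₁ = (ln(S₁/S₂) + (q₂ − q₁ + σ_eff²/2)T) / (σ_eff√T) = (ln(231.2/221.8) + (0.0 − 0.0 + 0.120154)·1.1985) / 0.536666 = 0.345675
d₂ = d₁ − σ_eff√T = 0.345675 − 0.536666 = -0.190991
N(d₁) = 0.635207,  N(d₂) = 0.424267
V = S₁·e^{−q₁T}·N(d₁) − S₂·e^{−q₂T}·N(d₂) = 146.859782 − 94.102314 = 52.757469
[vanilla: KLM call K=198.58]
σ√T = 0.2872·√0.4407 = 0.190658
d₁ = (ln(S/K) + (r+σ²/2)T) / (σ√T) = (ln(231.2/198.58) + (0.0513+0.2872²/2)·0.4407) / 0.190658 = (0.152091 + 0.040783) / 0.190658 = 1.011622
d₂ = d₁ − σ√T = 1.011622 − 0.190658 = 0.820964
e^{−rT} = 0.977646
N(d₁) = 0.844141,  N(d₂) = 0.794167
price = S·N(d₁) − K·e^{−rT}·N(d₂) = 195.165327 − 154.180214 = 40.985114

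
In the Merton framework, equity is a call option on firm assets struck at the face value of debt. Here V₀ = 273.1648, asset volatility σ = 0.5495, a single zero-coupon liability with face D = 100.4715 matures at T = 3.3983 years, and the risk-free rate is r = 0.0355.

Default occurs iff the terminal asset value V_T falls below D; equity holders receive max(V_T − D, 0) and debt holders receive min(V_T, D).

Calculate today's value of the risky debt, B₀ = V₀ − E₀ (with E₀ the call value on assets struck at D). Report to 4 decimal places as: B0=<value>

B0=79.2103

Apply the equity-as-call identities (strike 100.4715, horizon 3.3983 years):
d₁ = [ln(V₀/D) + (r + σ²/2)T] / (σ√T)
   = [ln(273.1648/100.4715) + (0.0355 + 0.5·0.5495²)·3.3983] / (0.5495·√3.3983)
   = [1.000201 + 0.633698] / 1.012975 = 1.612972
d₂ = d₁ − σ√T = 1.612972 − 1.012975 = 0.599997
N(d₁) = 0.946625,  N(d₂) = 0.725746,  e^(−rT) = 0.886353
E₀ = V₀·N(d₁) − D·e^(−rT)·N(d₂)
   = 273.1648·0.946625 − 100.4715·0.886353·0.725746 = 193.954510
B₀ = V₀ − E₀ = 273.1648 − 193.954510 = 79.210290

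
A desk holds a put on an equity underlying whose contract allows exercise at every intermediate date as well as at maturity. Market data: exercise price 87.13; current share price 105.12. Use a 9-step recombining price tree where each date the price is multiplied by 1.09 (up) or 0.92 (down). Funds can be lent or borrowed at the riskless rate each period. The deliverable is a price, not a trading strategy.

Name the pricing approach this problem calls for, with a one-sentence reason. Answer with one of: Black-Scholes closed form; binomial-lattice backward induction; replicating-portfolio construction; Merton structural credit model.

framework: binomial-lattice backward induction

Key observation: the put (strike 87.13 on spot 105.12) is American-style on a 9-step discrete price model, so the early-exercise decision at every node requires stepwise backward valuation — a closed form cannot price the exercise right.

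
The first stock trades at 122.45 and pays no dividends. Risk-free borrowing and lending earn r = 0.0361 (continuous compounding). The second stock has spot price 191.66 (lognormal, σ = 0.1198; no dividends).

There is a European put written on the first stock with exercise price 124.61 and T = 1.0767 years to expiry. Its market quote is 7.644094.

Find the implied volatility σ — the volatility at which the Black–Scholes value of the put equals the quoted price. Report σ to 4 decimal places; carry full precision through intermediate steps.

At σ = 0.1773 the Black–Scholes value reproduces the quote:
σ√T = 0.1773·√1.0767 = 0.183974
d₁ = (ln(S/K) + (r+σ²/2)T) / (σ√T) = (ln(122.45/124.61) + (0.0361+0.1773²/2)·1.0767) / 0.183974 = (-0.017486 + 0.055792) / 0.183974 = 0.208214
d₂ = d₁ − σ√T = 0.208214 − 0.183974 = 0.024240
e^{−rT} = 0.961877
N(−d₁) = 0.417531,  N(−d₂) = 0.490330
V = K·e^{−rT}·N(−d₂) − S·N(−d₁) = 58.770745 − 51.126650 = 7.644094 (the quoted price), and the Black–Scholes price is strictly increasing in σ, so σ is unique

sigma = 0.1773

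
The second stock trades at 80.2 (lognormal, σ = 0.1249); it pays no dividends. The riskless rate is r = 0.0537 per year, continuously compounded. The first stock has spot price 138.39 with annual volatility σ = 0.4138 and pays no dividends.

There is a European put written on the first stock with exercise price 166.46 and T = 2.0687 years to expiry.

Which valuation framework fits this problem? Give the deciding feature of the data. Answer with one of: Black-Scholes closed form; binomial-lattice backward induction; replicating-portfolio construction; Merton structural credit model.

framework: Black-Scholes closed form

Key observation: everything needed for the exact continuous-time valuation of the European put on the first stock (strike 166.46) is given, and no feature rules the closed form out.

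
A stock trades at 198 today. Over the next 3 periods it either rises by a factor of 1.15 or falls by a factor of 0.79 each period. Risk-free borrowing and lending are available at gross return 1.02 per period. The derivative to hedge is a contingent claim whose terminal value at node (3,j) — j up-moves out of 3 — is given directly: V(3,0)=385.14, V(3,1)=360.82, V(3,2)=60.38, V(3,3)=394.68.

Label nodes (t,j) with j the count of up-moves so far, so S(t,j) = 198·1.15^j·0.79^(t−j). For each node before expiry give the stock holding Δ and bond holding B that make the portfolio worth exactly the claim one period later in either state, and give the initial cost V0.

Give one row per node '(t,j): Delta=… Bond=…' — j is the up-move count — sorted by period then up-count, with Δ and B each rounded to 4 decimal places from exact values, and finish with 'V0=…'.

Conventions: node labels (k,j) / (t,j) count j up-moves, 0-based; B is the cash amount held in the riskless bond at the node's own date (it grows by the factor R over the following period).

Since d<R<u, set p* = (R−d)/(u−d) = 0.6389; price each node as the discounted p*-expectation of its children.
Payoffs at expiry: V(3,0)=385.1400, V(3,1)=360.8200, V(3,2)=60.3800, V(3,3)=394.6800
Node (2,0) S=123.5718: V=(p*·360.8200+(1−p*)·385.1400)/1.02=362.3551; Δ=(360.8200−385.1400)/(142.1076−97.6217)=-0.5467; B=V−Δ·S=429.9107
Node (2,1) S=179.8830: V=(p*·60.3800+(1−p*)·360.8200)/1.02=165.5610; Δ=(60.3800−360.8200)/(206.8654−142.1076)=-4.6394; B=V−Δ·S=1000.1166
Node (2,2) S=261.8550: V=(p*·394.6800+(1−p*)·60.3800)/1.02=268.5888; Δ=(394.6800−60.3800)/(301.1332−206.8654)=3.5463; B=V−Δ·S=-660.0223
Node (1,0) S=156.4200: V=(p*·165.5610+(1−p*)·362.3551)/1.02=231.9858; Δ=(165.5610−362.3551)/(179.8830−123.5718)=-3.4948; B=V−Δ·S=778.6362
Node (1,1) S=227.7000: V=(p*·268.5888+(1−p*)·165.5610)/1.02=226.8474; Δ=(268.5888−165.5610)/(261.8550−179.8830)=1.2569; B=V−Δ·S=-59.3409
Node (0,0) S=198.0000: V=(p*·226.8474+(1−p*)·231.9858)/1.02=224.2185; Δ=(226.8474−231.9858)/(227.7000−156.4200)=-0.0721; B=V−Δ·S=238.4921
As a check, the time-0 holding Δ(0,0)·S0 + B(0,0) comes to 224.2185 — exactly V0.

(0,0): Delta=-0.0721 Bond=238.4921
(1,0): Delta=-3.4948 Bond=778.6362
(1,1): Delta=1.2569 Bond=-59.3409
(2,0): Delta=-0.5467 Bond=429.9107
(2,1): Delta=-4.6394 Bond=1000.1166
(2,2): Delta=3.5463 Bond=-660.0223
V0=224.2185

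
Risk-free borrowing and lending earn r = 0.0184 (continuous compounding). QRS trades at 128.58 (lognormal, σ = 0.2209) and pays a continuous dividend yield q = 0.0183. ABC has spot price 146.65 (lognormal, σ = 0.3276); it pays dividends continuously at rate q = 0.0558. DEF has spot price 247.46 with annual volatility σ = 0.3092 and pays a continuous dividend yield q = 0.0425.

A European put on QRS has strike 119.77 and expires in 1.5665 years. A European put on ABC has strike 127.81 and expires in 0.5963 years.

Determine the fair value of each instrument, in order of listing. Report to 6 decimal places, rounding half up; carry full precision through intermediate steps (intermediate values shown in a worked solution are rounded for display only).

price(QRS put K=119.77) = 9.410079
price(ABC put K=127.81) = 7.150308

[QRS put K=119.77]
σ√T = 0.2209·√1.5665 = 0.276478
d₁ = (ln(S/K) + (r−q+σ²/2)T) / (σ√T) = (ln(128.58/119.77) + (0.0184−0.0183+0.2209²/2)·1.5665) / 0.276478 = (0.070978 + 0.038377) / 0.276478 = 0.395528
d₂ = d₁ − σ√T = 0.395528 − 0.276478 = 0.119049
e^{−rT} = 0.971588
e^{−qT} = 0.971740
N(−d₁) = 0.346227,  N(−d₂) = 0.452618
price = K·e^{−rT}·N(−d₂) − S·e^{−qT}·N(−d₁) = 52.669841 − 43.259762 = 9.410079
[ABC put K=127.81]
σ√T = 0.3276·√0.5963 = 0.252974
d₁ = (ln(S/K) + (r−q+σ²/2)T) / (σ√T) = (ln(146.65/127.81) + (0.0184−0.0558+0.3276²/2)·0.5963) / 0.252974 = (0.137504 + 0.009696) / 0.252974 = 0.581879
d₂ = d₁ − σ√T = 0.581879 − 0.252974 = 0.328905
e^{−rT} = 0.989088
e^{−qT} = 0.967274
N(−d₁) = 0.280324,  N(−d₂) = 0.371114
price = K·e^{−rT}·N(−d₂) − S·e^{−qT}·N(−d₁) = 46.914488 − 39.764180 = 7.150308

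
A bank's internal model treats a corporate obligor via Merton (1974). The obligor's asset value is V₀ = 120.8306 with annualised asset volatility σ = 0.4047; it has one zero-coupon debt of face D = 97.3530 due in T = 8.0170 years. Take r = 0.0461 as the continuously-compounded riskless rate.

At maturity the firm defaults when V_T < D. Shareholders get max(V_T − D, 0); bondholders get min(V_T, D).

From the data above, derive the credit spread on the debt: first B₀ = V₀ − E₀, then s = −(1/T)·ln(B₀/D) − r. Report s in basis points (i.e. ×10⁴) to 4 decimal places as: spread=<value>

Equity is a call on the firm's assets struck at D = 97.3530:
d₁ = [ln(V₀/D) + (r + σ²/2)T] / (σ√T)
   = [ln(120.8306/97.3530) + (0.0461 + 0.5·0.4047²)·8.0170] / (0.4047·√8.0170)
   = [0.216046 + 1.026104] / 1.145880 = 1.084014
d₂ = d₁ − σ√T = 1.084014 − 1.145880 = -0.061866
N(d₁) = 0.860821,  N(d₂) = 0.475335,  e^(−rT) = 0.691022
E₀ = V₀·N(d₁) − D·e^(−rT)·N(d₂)
   = 120.8306·0.860821 − 97.3530·0.691022·0.475335 = 72.036258
B₀ = V₀ − E₀ = 120.8306 − 72.036258 = 48.794342
spread = −(1/T)·ln(B₀/D) − r = −(1/8.0170)·ln(48.794342/97.3530) − 0.0461 = 0.04005806
in basis points: 0.04005806 × 10⁴ = 400.5806 bp

spread=400.5806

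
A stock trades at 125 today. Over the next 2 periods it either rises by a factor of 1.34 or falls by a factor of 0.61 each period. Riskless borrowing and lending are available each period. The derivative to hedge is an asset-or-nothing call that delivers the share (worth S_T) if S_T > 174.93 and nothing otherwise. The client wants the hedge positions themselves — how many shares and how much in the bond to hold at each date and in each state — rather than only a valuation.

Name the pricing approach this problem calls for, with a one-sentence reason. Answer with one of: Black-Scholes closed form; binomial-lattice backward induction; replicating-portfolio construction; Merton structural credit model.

Key observation: the task asks for the hedge itself — share and bond holdings at every node of the 2-period tree on spot 125 with factors 1.34/0.61 — which is exactly what the replicating-portfolio construction produces.

framework: replicating-portfolio construction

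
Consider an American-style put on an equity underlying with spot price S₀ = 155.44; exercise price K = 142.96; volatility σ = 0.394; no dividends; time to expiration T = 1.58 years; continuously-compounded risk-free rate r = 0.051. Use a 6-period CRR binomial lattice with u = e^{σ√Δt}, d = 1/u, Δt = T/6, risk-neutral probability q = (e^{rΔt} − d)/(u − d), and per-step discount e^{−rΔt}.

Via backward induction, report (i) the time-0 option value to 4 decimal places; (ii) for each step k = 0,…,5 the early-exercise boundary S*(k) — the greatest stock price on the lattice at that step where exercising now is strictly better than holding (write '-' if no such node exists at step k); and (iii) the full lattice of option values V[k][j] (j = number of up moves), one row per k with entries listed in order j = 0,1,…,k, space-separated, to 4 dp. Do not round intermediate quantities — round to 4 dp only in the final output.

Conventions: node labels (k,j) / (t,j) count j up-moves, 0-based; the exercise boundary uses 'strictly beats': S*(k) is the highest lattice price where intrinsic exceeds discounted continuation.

Δt=0.26333, u=1.22407, d=0.81694, q=0.48283, disc=e^(-rΔt)=0.98666
k=6 terminal: V=max(K-S,0) → 96.7522 73.7241 39.2198 0.0000 0.0000 0.0000 0.0000
k=5: j=0 S=56.5618 intr=86.3982 cont=84.4911 V=86.3982[EX]; j=1 S=84.7499 intr=58.2101 cont=56.3030 V=58.2101[EX]; j=2 S=126.9857 intr=15.9743 cont=20.0125 V=20.0125[hold]; j=3 S=190.2701 intr=0.0000 cont=0.0000 V=0.0000[hold]; j=4 S=285.0929 intr=0.0000 cont=0.0000 V=0.0000[hold]; j=5 S=427.1714 intr=0.0000 cont=0.0000 V=0.0000[hold]  S*(5)=84.7499
k=4: j=0 S=69.2359 intr=73.7241 cont=71.8170 V=73.7241[EX]; j=1 S=103.7402 intr=39.2198 cont=39.2365 V=39.2365[hold]; j=2 S=155.4400 intr=0.0000 cont=10.2117 V=10.2117[hold]; j=3 S=232.9048 intr=0.0000 cont=0.0000 V=0.0000[hold]; j=4 S=348.9750 intr=0.0000 cont=0.0000 V=0.0000[hold]  S*(4)=69.2359
k=3: j=0 S=84.7499 intr=58.2101 cont=56.3109 V=58.2101[EX]; j=1 S=126.9857 intr=15.9743 cont=24.8859 V=24.8859[hold]; j=2 S=190.2701 intr=0.0000 cont=5.2107 V=5.2107[hold]; j=3 S=285.0929 intr=0.0000 cont=0.0000 V=0.0000[hold]  S*(3)=84.7499
k=2: j=0 S=103.7402 intr=39.2198 cont=41.5581 V=41.5581[hold]; j=1 S=155.4400 intr=0.0000 cont=15.1808 V=15.1808[hold]; j=2 S=232.9048 intr=0.0000 cont=2.6588 V=2.6588[hold]  S*(2)=-
k=1: j=0 S=126.9857 intr=15.9743 cont=28.4377 V=28.4377[hold]; j=1 S=190.2701 intr=0.0000 cont=9.0129 V=9.0129[hold]  S*(1)=-
k=0: j=0 S=155.4400 intr=0.0000 cont=18.8045 V=18.8045[hold]  S*(0)=-

price = 18.8045
boundary = - - - 84.7499 69.2359 84.7499
tree:
18.8045
28.4377 9.0129
41.5581 15.1808 2.6588
58.2101 24.8859 5.2107 0.0000
73.7241 39.2365 10.2117 0.0000 0.0000
86.3982 58.2101 20.0125 0.0000 0.0000 0.0000
96.7522 73.7241 39.2198 0.0000 0.0000 0.0000 0.0000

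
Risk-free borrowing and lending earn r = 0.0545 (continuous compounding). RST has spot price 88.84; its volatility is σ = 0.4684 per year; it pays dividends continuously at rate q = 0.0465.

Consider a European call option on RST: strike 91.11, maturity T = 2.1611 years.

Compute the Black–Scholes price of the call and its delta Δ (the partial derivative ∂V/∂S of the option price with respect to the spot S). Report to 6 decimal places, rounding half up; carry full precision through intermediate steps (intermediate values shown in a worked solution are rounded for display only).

σ√T = 0.4684·√2.1611 = 0.688580
d₁ = (ln(S/K) + (r−q+σ²/2)T) / (σ√T) = (ln(88.84/91.11) + (0.0545−0.0465+0.4684²/2)·2.1611) / 0.688580 = (-0.025231 + 0.254360) / 0.688580 = 0.332756
d₂ = d₁ − σ√T = 0.332756 − 0.688580 = -0.355823
e^{−rT} = 0.888892
e^{−qT} = 0.904393
N(d₁) = 0.630341,  N(d₂) = 0.360986
Call price V = S·e^{−qT}·N(d₁) − K·e^{−rT}·N(d₂) = 50.645550 − 29.235174 = 21.410376
Δ = e^{−qT}·N(d₁) = 0.570076

price = 21.410376
Δ = 0.570076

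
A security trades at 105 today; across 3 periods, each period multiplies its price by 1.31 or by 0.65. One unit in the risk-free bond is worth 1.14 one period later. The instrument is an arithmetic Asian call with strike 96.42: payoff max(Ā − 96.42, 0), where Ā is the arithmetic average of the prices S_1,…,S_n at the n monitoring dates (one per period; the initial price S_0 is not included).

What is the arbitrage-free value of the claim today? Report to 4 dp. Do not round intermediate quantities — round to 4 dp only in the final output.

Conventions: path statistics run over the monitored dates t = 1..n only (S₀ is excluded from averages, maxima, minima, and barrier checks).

price = 30.7576

No-arbitrage gives p* = (R−d)/(u−d) = 0.7424: enumerate every path, weight its payoff by its p*-probability, and discount by R^3.
Enumerate all 2^3 = 8 price paths (U = up ×1.31, D = down ×0.65); each path with k up-moves has probability p*^k·(1−p*)^(3−k).
DDD: Ā=47.1494, payoff=0.0000, prob=0.017089
UDD: Ā=95.0241, payoff=0.0000, prob=0.049256
DUD: Ā=71.9241, payoff=0.0000, prob=0.049256
UUD: Ā=144.9548, payoff=48.5348, prob=0.141974
DDU: Ā=56.9091, payoff=0.0000, prob=0.049256
UDU: Ā=114.6938, payoff=18.2738, prob=0.141974
DUU: Ā=91.5938, payoff=0.0000, prob=0.141974
UUU: Ā=184.5967, payoff=88.1767, prob=0.409220
Price = Σ prob·payoff / R^3 = 45.568715 / 1.481544 = 30.7576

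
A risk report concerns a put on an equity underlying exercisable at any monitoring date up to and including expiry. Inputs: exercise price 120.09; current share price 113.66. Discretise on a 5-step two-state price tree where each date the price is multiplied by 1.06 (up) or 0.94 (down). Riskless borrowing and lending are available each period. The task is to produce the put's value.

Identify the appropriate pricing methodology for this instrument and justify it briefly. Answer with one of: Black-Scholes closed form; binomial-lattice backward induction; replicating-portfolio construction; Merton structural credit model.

Key observation: early exercise of the strike-120.09 put must be checked at each of the 5 dates (spot 113.66), which forces a node-by-node comparison of intrinsic and continuation value backward from expiry.

framework: binomial-lattice backward induction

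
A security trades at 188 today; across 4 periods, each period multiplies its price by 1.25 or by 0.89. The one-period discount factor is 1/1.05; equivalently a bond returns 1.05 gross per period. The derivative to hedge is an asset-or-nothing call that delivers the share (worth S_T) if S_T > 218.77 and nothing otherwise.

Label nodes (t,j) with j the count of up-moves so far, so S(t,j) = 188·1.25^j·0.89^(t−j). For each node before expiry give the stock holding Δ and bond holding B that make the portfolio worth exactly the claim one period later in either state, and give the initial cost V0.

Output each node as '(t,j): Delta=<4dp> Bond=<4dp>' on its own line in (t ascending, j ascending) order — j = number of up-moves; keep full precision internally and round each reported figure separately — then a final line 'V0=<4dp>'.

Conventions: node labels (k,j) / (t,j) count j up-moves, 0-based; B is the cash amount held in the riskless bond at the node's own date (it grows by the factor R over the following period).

(0,0): Delta=1.7657 Bond=-194.7520
(1,0): Delta=2.0102 Bond=-245.3875
(1,1): Delta=1.5482 Bond=-153.3672
(2,0): Delta=1.8372 Bond=-231.8912
(2,1): Delta=2.1642 Bond=-289.8640
(2,2): Delta=1.0000 Bond=0.0000
(3,0): Delta=0.0000 Bond=0.0000
(3,1): Delta=3.4722 Bond=-547.8430
(3,2): Delta=1.0000 Bond=0.0000
(3,3): Delta=1.0000 Bond=0.0000
V0=137.2087

Under the risk-neutral measure, an up-move has probability p* = (R−d)/(u−d) = 0.4444 and values discount at R = 1.05.
Expiry values: V(4,0)=0.0000, V(4,1)=0.0000, V(4,2)=232.6794, V(4,3)=326.7969, V(4,4)=458.9844
Node (3,0) S=132.5342: V=(p*·0.0000+(1−p*)·0.0000)/1.05=0.0000; Δ=(0.0000−0.0000)/(165.6677−117.9554)=0.0000; B=V−Δ·S=0.0000
Node (3,1) S=186.1435: V=(p*·232.6794+(1−p*)·0.0000)/1.05=98.4886; Δ=(232.6794−0.0000)/(232.6794−165.6677)=3.4722; B=V−Δ·S=-547.8430
Node (3,2) S=261.4375: V=(p*·326.7969+(1−p*)·232.6794)/1.05=261.4375; Δ=(326.7969−232.6794)/(326.7969−232.6794)=1.0000; B=V−Δ·S=0.0000
Node (3,3) S=367.1875: V=(p*·458.9844+(1−p*)·326.7969)/1.05=367.1875; Δ=(458.9844−326.7969)/(458.9844−326.7969)=1.0000; B=V−Δ·S=0.0000
Node (2,0) S=148.9148: V=(p*·98.4886+(1−p*)·0.0000)/1.05=41.6883; Δ=(98.4886−0.0000)/(186.1435−132.5342)=1.8372; B=V−Δ·S=-231.8912
Node (2,1) S=209.1500: V=(p*·261.4375+(1−p*)·98.4886)/1.05=162.7718; Δ=(261.4375−98.4886)/(261.4375−186.1435)=2.1642; B=V−Δ·S=-289.8640
Node (2,2) S=293.7500: V=(p*·367.1875+(1−p*)·261.4375)/1.05=293.7500; Δ=(367.1875−261.4375)/(367.1875−261.4375)=1.0000; B=V−Δ·S=0.0000
Node (1,0) S=167.3200: V=(p*·162.7718+(1−p*)·41.6883)/1.05=90.9554; Δ=(162.7718−41.6883)/(209.1500−148.9148)=2.0102; B=V−Δ·S=-245.3875
Node (1,1) S=235.0000: V=(p*·293.7500+(1−p*)·162.7718)/1.05=210.4612; Δ=(293.7500−162.7718)/(293.7500−209.1500)=1.5482; B=V−Δ·S=-153.3672
Node (0,0) S=188.0000: V=(p*·210.4612+(1−p*)·90.9554)/1.05=137.2087; Δ=(210.4612−90.9554)/(235.0000−167.3200)=1.7657; B=V−Δ·S=-194.7520
As a check, the time-0 holding Δ(0,0)·S0 + B(0,0) comes to 137.2087 — exactly V0.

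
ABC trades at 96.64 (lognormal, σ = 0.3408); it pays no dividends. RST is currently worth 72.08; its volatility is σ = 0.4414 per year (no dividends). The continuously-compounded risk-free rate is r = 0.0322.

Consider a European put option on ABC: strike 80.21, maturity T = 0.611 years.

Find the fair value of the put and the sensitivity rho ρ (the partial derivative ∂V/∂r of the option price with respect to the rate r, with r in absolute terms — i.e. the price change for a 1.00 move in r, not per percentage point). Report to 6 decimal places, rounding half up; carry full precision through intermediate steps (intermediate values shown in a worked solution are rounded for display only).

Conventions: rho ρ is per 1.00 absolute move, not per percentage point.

σ√T = 0.3408·√0.611 = 0.266391
d₁ = (ln(S/K) + (r+σ²/2)T) / (σ√T) = (ln(96.64/80.21) + (0.0322+0.3408²/2)·0.611) / 0.266391 = (0.186345 + 0.055156) / 0.266391 = 0.906564
d₂ = d₁ − σ√T = 0.906564 − 0.266391 = 0.640173
e^{−rT} = 0.980518
N(−d₁) = 0.182319,  N(−d₂) = 0.261030
Put price V = K·e^{−rT}·N(−d₂) − S·N(−d₁) = 20.529327 − 17.619272 = 2.910055
ρ = −K·T·e^{−rT}·N(−d₂) = -12.543419

price = 2.910055
ρ = -12.543419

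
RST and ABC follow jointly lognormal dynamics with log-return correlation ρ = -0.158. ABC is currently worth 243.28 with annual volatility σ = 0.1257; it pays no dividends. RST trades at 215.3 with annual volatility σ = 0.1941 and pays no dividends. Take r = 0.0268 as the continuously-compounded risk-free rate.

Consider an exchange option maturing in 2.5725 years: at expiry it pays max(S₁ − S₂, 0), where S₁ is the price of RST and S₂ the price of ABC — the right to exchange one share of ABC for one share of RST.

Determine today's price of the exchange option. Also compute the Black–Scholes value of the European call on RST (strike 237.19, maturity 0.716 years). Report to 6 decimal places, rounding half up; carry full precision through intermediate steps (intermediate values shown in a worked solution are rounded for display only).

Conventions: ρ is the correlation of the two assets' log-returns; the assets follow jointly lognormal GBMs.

exchange price = 23.735765
price(RST call K=237.19) = 7.572581

σ_eff = √(σ₁² + σ₂² − 2ρσ₁σ₂) = √(0.1941² + 0.1257² − 2·-0.158·0.1941·0.1257) = 0.247356
d₁ = (ln(S₁/S₂) + (q₂ − q₁ + σ_eff²/2)T) / (σ_eff√T) = (ln(215.3/243.28) + (0.0 − 0.0 + 0.030593)·2.5725) / 0.396735 = -0.109597
d₂ = d₁ − σ_eff√T = -0.109597 − 0.396735 = -0.506333
N(d₁) = 0.456364,  N(d₂) = 0.306312
V = S₁·e^{−q₁T}·N(d₁) − S₂·e^{−q₂T}·N(d₂) = 98.255233 − 74.519468 = 23.735765
[vanilla: RST call K=237.19]
σ√T = 0.1941·√0.716 = 0.164241
d₁ = (ln(S/K) + (r+σ²/2)T) / (σ√T) = (ln(215.3/237.19) + (0.0268+0.1941²/2)·0.716) / 0.164241 = (-0.096829 + 0.032676) / 0.164241 = -0.390601
d₂ = d₁ − σ√T = -0.390601 − 0.164241 = -0.554842
e^{−rT} = 0.980994
N(d₁) = 0.348046,  N(d₂) = 0.289501
price = S·N(d₁) − K·e^{−rT}·N(d₂) = 74.934346 − 67.361765 = 7.572581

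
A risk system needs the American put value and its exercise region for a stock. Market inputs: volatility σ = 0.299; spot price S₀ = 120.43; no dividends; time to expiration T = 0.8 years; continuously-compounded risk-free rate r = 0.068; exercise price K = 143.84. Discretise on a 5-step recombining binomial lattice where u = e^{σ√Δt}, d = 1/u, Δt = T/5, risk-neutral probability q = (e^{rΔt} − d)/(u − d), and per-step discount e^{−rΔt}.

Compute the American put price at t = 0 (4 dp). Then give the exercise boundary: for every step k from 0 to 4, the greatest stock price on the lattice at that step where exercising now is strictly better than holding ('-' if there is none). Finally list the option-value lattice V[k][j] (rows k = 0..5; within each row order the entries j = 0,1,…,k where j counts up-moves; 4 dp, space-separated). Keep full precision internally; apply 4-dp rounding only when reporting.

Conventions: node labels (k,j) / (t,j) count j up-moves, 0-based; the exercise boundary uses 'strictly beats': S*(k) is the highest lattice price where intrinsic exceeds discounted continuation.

price = 25.5827
boundary = - 106.8546 94.8094 106.8546 120.4300
tree:
25.5827
36.9854 15.4195
49.0306 24.4480 7.2698
59.7180 36.9854 13.1952 1.8607
69.2006 49.0306 23.4100 3.8846 0.0000
77.6143 59.7180 36.9854 8.1099 0.0000 0.0000

params: Δt=0.16000 u=1.12705 d=0.88728 q=0.51576 e^(-rΔt)=0.98918
t_5 payoffs: 77.6143 59.7180 36.9854 8.1099 0.0000 0.0000
t_4: node(4,0) S=74.6394 payoff=69.2006 vs cont=67.6441 → 69.2006 [stop]  node(4,1) S=94.8094 payoff=49.0306 vs cont=47.4741 → 49.0306 [stop]  node(4,2) S=120.4300 payoff=23.4100 vs cont=21.8535 → 23.4100 [stop]  node(4,3) S=152.9741 payoff=0.0000 vs cont=3.8846 → 3.8846 [wait]  node(4,4) S=194.3127 payoff=0.0000 vs cont=0.0000 → 0.0000 [wait]  ⇒ S*(4)=120.4300
t_3: node(3,0) S=84.1220 payoff=59.7180 vs cont=58.1615 → 59.7180 [stop]  node(3,1) S=106.8546 payoff=36.9854 vs cont=35.4289 → 36.9854 [stop]  node(3,2) S=135.7301 payoff=8.1099 vs cont=13.1952 → 13.1952 [wait]  node(3,3) S=172.4088 payoff=0.0000 vs cont=1.8607 → 1.8607 [wait]  ⇒ S*(3)=106.8546
t_2: node(2,0) S=94.8094 payoff=49.0306 vs cont=47.4741 → 49.0306 [stop]  node(2,1) S=120.4300 payoff=23.4100 vs cont=24.4480 → 24.4480 [wait]  node(2,2) S=152.9741 payoff=0.0000 vs cont=7.2698 → 7.2698 [wait]  ⇒ S*(2)=94.8094
t_1: node(1,0) S=106.8546 payoff=36.9854 vs cont=35.9585 → 36.9854 [stop]  node(1,1) S=135.7301 payoff=8.1099 vs cont=15.4195 → 15.4195 [wait]  ⇒ S*(1)=106.8546
t_0: node(0,0) S=120.4300 payoff=23.4100 vs cont=25.5827 → 25.5827 [wait]  ⇒ S*(0)=-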